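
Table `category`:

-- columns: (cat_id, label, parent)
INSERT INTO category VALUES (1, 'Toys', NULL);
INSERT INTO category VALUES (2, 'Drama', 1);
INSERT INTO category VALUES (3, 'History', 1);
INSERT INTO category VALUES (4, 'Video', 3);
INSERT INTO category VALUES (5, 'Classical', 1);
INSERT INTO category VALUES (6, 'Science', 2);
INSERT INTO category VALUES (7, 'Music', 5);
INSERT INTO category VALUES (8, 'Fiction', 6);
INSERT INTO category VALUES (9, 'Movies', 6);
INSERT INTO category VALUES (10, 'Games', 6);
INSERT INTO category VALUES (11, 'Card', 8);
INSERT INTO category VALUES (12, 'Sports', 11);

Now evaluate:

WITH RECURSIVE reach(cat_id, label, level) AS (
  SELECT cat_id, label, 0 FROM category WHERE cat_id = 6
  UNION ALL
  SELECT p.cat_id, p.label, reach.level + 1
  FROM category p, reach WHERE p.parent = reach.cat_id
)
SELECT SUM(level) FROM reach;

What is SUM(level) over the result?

8

Base: cat_id=6 (Science) at level 0.
Iteration 1: rows with parent in {6} -> Fiction (id 8, level 1), Movies (id 9, level 1), Games (id 10, level 1).
Iteration 2: rows with parent in {8,9,10} -> Card (id 11, level 2).
Iteration 3: rows with parent in {11} -> Sports (id 12, level 3).
Iteration 4: no rows with parent in {12}; recursion stops.
SUM(level) = 0 + 1 + 1 + 1 + 2 + 3 = 8.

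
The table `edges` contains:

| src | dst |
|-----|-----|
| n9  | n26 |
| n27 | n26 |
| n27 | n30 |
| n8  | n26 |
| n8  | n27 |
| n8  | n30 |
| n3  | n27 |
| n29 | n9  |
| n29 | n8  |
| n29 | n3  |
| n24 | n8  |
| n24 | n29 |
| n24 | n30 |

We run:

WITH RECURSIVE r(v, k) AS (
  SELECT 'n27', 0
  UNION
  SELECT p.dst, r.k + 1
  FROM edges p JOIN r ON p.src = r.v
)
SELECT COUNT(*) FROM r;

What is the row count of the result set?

Base: (n27, k=0).
Iteration 1: edges from {n27} -> (n26, k=1), (n30, k=1).
Iteration 2: no outgoing edges from {n26,n30}; recursion stops.
Total rows emitted: 3.

3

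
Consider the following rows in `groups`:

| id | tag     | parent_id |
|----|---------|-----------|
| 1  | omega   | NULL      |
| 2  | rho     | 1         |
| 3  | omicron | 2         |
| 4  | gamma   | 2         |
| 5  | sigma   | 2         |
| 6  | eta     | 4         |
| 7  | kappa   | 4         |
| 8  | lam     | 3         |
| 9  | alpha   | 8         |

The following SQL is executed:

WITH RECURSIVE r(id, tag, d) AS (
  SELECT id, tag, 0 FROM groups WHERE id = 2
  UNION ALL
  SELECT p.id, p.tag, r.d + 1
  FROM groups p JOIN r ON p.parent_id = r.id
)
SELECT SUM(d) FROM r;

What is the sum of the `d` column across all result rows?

Base: id=2 (rho) at d 0.
Iteration 1: rows with parent_id in {2} -> omicron (id 3, d 1), gamma (id 4, d 1), sigma (id 5, d 1).
Iteration 2: rows with parent_id in {3,4,5} -> eta (id 6, d 2), kappa (id 7, d 2), lam (id 8, d 2).
Iteration 3: rows with parent_id in {6,7,8} -> alpha (id 9, d 3).
Iteration 4: no rows with parent_id in {9}; recursion stops.
SUM(d) = 0 + 1 + 1 + 1 + 2 + 2 + 2 + 3 = 12.

12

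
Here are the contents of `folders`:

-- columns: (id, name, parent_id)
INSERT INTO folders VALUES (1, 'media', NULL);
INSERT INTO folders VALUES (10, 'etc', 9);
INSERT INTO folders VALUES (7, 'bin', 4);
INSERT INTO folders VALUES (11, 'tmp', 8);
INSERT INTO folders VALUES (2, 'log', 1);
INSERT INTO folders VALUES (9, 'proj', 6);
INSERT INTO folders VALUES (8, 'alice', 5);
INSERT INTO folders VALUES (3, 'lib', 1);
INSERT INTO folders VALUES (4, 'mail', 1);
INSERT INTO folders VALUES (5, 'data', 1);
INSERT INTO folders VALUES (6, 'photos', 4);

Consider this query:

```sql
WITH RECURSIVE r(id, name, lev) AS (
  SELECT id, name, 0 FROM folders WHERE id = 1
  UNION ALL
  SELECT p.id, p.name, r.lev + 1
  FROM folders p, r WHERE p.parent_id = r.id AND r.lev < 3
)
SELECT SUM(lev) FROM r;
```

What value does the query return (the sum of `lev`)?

16

Base: id=1 (media) at lev 0.
Iteration 1: rows with parent_id in {1} -> log (id 2, lev 1), lib (id 3, lev 1), mail (id 4, lev 1), data (id 5, lev 1).
Iteration 2: rows with parent_id in {2,3,4,5} -> photos (id 6, lev 2), bin (id 7, lev 2), alice (id 8, lev 2).
Iteration 3: rows with parent_id in {6,7,8} -> proj (id 9, lev 3), tmp (id 11, lev 3).
Iteration 4: lev < 3 fails for all current rows; recursion stops.
SUM(lev) = 0 + 1 + 1 + 1 + 1 + 2 + 2 + 2 + 3 + 3 = 16.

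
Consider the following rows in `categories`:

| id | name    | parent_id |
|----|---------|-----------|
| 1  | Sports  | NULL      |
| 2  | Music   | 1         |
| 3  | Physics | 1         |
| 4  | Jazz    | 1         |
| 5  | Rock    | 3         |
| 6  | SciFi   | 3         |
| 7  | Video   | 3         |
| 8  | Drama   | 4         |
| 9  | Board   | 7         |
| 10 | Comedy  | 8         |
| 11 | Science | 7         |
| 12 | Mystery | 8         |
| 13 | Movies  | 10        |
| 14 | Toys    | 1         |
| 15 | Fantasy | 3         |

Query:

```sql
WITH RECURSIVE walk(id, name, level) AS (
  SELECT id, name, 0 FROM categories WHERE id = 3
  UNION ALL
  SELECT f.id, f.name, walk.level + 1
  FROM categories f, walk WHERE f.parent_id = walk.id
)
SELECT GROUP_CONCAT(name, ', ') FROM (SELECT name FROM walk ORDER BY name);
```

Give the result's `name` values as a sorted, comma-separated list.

Base: id=3 (Physics) at level 0.
Iteration 1: rows with parent_id in {3} -> Rock (id 5, level 1), SciFi (id 6, level 1), Video (id 7, level 1), Fantasy (id 15, level 1).
Iteration 2: rows with parent_id in {5,6,7,15} -> Board (id 9, level 2), Science (id 11, level 2).
Iteration 3: no rows with parent_id in {9,11}; recursion stops.

Board, Fantasy, Physics, Rock, SciFi, Science, Video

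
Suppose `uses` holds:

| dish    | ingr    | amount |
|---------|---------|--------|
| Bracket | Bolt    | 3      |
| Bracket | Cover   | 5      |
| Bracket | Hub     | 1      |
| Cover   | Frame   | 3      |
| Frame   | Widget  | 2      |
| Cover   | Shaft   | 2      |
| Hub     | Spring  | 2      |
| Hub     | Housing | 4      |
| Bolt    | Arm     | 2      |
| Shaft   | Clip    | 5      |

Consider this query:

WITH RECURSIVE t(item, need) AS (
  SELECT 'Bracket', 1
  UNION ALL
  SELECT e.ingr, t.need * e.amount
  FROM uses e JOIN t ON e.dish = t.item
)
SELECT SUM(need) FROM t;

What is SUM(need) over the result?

127

Base: (Bracket, need=1).
Iteration 1: components of {Bracket} -> Bolt = 1*3 = 3, Cover = 1*5 = 5, Hub = 1*1 = 1.
Iteration 2: components of {Bolt,Cover,Hub} -> Arm = 3*2 = 6, Frame = 5*3 = 15, Housing = 1*4 = 4, Shaft = 5*2 = 10, Spring = 1*2 = 2.
Iteration 3: components of {Arm,Frame,Housing,Shaft,Spring} -> Clip = 10*5 = 50, Widget = 15*2 = 30.
Iteration 4: no further components; recursion stops.
SUM(need) = 1 + 3 + 5 + 1 + 6 + 15 + 10 + 2 + 4 + 30 + 50 = 127.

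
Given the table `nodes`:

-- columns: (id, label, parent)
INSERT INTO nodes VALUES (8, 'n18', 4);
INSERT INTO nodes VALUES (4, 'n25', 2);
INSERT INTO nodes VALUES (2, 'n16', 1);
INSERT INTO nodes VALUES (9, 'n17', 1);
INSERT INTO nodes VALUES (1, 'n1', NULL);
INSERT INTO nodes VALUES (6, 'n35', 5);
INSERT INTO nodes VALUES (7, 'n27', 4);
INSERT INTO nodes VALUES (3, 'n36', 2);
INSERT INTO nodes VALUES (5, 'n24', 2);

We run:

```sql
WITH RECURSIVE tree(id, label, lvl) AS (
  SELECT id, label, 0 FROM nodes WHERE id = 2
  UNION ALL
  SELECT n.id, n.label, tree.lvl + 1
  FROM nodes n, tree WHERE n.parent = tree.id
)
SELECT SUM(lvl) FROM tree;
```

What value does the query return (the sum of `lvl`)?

9

Base: id=2 (n16) at lvl 0.
Iteration 1: rows with parent in {2} -> n36 (id 3, lvl 1), n25 (id 4, lvl 1), n24 (id 5, lvl 1).
Iteration 2: rows with parent in {3,4,5} -> n35 (id 6, lvl 2), n27 (id 7, lvl 2), n18 (id 8, lvl 2).
Iteration 3: no rows with parent in {6,7,8}; recursion stops.
SUM(lvl) = 0 + 1 + 1 + 1 + 2 + 2 + 2 = 9.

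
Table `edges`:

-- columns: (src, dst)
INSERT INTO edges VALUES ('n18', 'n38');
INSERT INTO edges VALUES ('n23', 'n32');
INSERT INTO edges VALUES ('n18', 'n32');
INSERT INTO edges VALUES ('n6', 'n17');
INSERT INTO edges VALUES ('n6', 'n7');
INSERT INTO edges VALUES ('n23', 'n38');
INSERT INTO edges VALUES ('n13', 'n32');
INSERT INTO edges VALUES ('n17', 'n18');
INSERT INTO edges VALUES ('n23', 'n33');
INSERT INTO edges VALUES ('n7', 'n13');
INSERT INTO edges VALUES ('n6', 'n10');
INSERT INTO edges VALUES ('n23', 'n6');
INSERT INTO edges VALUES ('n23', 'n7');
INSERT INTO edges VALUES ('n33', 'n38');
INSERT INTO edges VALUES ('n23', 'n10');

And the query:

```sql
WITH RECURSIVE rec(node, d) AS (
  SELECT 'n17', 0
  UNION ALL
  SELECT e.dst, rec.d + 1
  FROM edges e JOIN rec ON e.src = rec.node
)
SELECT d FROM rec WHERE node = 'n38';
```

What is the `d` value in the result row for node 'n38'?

2

Base: (n17, d=0).
Iteration 1: edges from {n17} -> (n18, d=1).
Iteration 2: edges from {n18} -> (n32, d=2), (n38, d=2).
Iteration 3: no outgoing edges from {n32,n38}; recursion stops.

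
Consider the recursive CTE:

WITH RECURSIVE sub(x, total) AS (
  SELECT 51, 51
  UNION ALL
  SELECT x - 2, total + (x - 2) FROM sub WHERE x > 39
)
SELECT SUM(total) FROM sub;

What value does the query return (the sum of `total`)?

1316

Base: x=51, total=51.
Iteration 1: 51 > 39 holds -> x = 51 - 2 = 49, total = 51 + 49 = 100.
Iteration 2: 49 > 39 holds -> x = 49 - 2 = 47, total = 100 + 47 = 147.
Iteration 3: 47 > 39 holds -> x = 47 - 2 = 45, total = 147 + 45 = 192.
Iteration 4: 45 > 39 holds -> x = 45 - 2 = 43, total = 192 + 43 = 235.
Iteration 5: 43 > 39 holds -> x = 43 - 2 = 41, total = 235 + 41 = 276.
Iteration 6: 41 > 39 holds -> x = 41 - 2 = 39, total = 276 + 39 = 315.
Iteration 7: 39 > 39 fails; recursion stops.
SUM(total) = 51 + 100 + 147 + 192 + 235 + 276 + 315 = 1316.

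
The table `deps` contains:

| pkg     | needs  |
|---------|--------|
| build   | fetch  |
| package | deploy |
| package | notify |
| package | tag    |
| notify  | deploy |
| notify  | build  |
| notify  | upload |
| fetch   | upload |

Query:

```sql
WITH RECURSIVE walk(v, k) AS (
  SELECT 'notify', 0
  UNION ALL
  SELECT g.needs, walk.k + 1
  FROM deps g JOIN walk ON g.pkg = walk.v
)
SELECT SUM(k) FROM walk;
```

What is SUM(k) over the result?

Base: (notify, k=0).
Iteration 1: edges from {notify} -> (build, k=1), (deploy, k=1), (upload, k=1).
Iteration 2: edges from {build,deploy,upload} -> (fetch, k=2).
Iteration 3: edges from {fetch} -> (upload, k=3).
Iteration 4: no outgoing edges from {upload}; recursion stops.
SUM(k) = 0 + 1 + 1 + 1 + 2 + 3 = 8.

8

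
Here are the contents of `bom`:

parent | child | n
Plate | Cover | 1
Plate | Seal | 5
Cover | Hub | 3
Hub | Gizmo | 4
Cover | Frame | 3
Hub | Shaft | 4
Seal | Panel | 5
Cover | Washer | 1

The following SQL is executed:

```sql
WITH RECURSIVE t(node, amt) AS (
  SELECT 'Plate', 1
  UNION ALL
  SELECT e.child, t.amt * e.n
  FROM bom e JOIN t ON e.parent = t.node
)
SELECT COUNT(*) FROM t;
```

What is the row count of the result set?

9

Base: (Plate, amt=1).
Iteration 1: components of {Plate} -> Cover = 1*1 = 1, Seal = 1*5 = 5.
Iteration 2: components of {Cover,Seal} -> Frame = 1*3 = 3, Hub = 1*3 = 3, Panel = 5*5 = 25, Washer = 1*1 = 1.
Iteration 3: components of {Frame,Hub,Panel,Washer} -> Gizmo = 3*4 = 12, Shaft = 3*4 = 12.
Iteration 4: no further components; recursion stops.
Total rows emitted: 9.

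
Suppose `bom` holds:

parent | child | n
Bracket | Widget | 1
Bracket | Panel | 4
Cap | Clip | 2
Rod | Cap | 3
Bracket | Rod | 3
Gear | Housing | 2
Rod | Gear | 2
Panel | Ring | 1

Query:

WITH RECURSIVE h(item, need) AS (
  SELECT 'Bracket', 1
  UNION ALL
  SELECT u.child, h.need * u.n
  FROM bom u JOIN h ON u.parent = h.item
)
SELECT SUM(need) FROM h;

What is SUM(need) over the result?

Base: (Bracket, need=1).
Iteration 1: components of {Bracket} -> Panel = 1*4 = 4, Rod = 1*3 = 3, Widget = 1*1 = 1.
Iteration 2: components of {Panel,Rod,Widget} -> Cap = 3*3 = 9, Gear = 3*2 = 6, Ring = 4*1 = 4.
Iteration 3: components of {Cap,Gear,Ring} -> Clip = 9*2 = 18, Housing = 6*2 = 12.
Iteration 4: no further components; recursion stops.
SUM(need) = 1 + 3 + 4 + 1 + 9 + 6 + 4 + 18 + 12 = 58.

58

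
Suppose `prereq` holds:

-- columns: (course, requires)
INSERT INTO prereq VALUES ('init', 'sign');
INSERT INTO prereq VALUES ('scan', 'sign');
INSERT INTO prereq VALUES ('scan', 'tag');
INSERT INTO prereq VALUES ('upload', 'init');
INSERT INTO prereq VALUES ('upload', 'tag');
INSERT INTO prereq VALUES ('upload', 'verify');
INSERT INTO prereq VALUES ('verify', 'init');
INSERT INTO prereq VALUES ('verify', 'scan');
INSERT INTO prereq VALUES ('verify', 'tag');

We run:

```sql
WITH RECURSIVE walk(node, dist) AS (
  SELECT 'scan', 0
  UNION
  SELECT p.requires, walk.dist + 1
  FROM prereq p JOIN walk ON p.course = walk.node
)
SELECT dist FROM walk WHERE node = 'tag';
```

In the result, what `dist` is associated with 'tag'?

1

Base: (scan, dist=0).
Iteration 1: edges from {scan} -> (sign, dist=1), (tag, dist=1).
Iteration 2: no outgoing edges from {sign,tag}; recursion stops.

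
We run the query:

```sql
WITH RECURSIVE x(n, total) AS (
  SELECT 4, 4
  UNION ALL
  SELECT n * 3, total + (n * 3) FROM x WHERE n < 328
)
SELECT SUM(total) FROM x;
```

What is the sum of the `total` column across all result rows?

2172

Base: n=4, total=4.
Iteration 1: 4 < 328 holds -> n = 4 * 3 = 12, total = 4 + 12 = 16.
Iteration 2: 12 < 328 holds -> n = 12 * 3 = 36, total = 16 + 36 = 52.
Iteration 3: 36 < 328 holds -> n = 36 * 3 = 108, total = 52 + 108 = 160.
Iteration 4: 108 < 328 holds -> n = 108 * 3 = 324, total = 160 + 324 = 484.
Iteration 5: 324 < 328 holds -> n = 324 * 3 = 972, total = 484 + 972 = 1456.
Iteration 6: 972 < 328 fails; recursion stops.
SUM(total) = 4 + 16 + 52 + 160 + 484 + 1456 = 2172.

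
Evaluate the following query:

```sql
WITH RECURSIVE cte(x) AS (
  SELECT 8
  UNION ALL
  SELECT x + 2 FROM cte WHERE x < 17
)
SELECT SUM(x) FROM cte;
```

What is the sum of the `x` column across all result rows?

Base: x=8.
Iteration 1: 8 < 17 holds -> x = 8 + 2 = 10.
Iteration 2: 10 < 17 holds -> x = 10 + 2 = 12.
Iteration 3: 12 < 17 holds -> x = 12 + 2 = 14.
Iteration 4: 14 < 17 holds -> x = 14 + 2 = 16.
Iteration 5: 16 < 17 holds -> x = 16 + 2 = 18.
Iteration 6: 18 < 17 fails; recursion stops.
SUM(x) = 8 + 10 + 12 + 14 + 16 + 18 = 78.

78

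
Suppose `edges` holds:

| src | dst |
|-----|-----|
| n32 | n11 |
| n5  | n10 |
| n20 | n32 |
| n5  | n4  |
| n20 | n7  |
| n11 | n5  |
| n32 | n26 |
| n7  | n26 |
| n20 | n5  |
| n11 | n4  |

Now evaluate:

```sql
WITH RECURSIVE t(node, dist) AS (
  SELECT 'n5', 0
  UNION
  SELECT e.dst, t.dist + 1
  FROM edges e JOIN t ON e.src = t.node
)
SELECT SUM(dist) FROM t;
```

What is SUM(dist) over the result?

2

Base: (n5, dist=0).
Iteration 1: edges from {n5} -> (n10, dist=1), (n4, dist=1).
Iteration 2: no outgoing edges from {n10,n4}; recursion stops.
SUM(dist) = 0 + 1 + 1 = 2.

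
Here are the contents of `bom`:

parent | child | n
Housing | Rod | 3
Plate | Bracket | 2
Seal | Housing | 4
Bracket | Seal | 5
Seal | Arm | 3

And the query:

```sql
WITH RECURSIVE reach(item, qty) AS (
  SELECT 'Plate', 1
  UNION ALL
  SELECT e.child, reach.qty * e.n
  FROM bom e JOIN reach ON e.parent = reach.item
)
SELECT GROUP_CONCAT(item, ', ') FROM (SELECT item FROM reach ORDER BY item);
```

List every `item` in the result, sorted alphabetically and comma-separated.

Arm, Bracket, Housing, Plate, Rod, Seal

Base: (Plate, qty=1).
Iteration 1: components of {Plate} -> Bracket = 1*2 = 2.
Iteration 2: components of {Bracket} -> Seal = 2*5 = 10.
Iteration 3: components of {Seal} -> Arm = 10*3 = 30, Housing = 10*4 = 40.
Iteration 4: components of {Arm,Housing} -> Rod = 40*3 = 120.
Iteration 5: no further components; recursion stops.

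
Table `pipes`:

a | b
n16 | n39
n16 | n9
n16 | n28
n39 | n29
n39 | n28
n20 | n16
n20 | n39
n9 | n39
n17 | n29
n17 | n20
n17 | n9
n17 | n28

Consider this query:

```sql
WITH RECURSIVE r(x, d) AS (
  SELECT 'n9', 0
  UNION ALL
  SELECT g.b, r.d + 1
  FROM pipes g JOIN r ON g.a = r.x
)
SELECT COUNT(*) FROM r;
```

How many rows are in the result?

4

Base: (n9, d=0).
Iteration 1: edges from {n9} -> (n39, d=1).
Iteration 2: edges from {n39} -> (n28, d=2), (n29, d=2).
Iteration 3: no outgoing edges from {n28,n29}; recursion stops.
Total rows emitted: 4.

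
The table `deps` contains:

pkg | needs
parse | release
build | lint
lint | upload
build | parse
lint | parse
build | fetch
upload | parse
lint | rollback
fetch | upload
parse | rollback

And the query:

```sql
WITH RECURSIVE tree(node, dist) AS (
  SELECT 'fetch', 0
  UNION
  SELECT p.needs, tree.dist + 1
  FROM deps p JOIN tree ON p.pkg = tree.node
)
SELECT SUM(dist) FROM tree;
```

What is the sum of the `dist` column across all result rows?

9

Base: (fetch, dist=0).
Iteration 1: edges from {fetch} -> (upload, dist=1).
Iteration 2: edges from {upload} -> (parse, dist=2).
Iteration 3: edges from {parse} -> (release, dist=3), (rollback, dist=3).
Iteration 4: no outgoing edges from {release,rollback}; recursion stops.
SUM(dist) = 0 + 1 + 2 + 3 + 3 = 9.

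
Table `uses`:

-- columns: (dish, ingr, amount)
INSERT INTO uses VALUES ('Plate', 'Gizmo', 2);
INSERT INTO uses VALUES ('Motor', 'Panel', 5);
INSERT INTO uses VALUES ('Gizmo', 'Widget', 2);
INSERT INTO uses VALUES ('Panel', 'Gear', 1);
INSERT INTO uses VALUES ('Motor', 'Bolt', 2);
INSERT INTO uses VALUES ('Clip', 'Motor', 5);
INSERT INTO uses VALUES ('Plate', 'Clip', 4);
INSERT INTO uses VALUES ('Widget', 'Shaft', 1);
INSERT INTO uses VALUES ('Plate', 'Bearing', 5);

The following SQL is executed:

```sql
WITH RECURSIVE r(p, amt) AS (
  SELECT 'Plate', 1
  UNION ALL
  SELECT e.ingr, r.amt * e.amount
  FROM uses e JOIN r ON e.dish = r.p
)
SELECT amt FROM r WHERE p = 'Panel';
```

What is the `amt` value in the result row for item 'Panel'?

100

Base: (Plate, amt=1).
Iteration 1: components of {Plate} -> Bearing = 1*5 = 5, Clip = 1*4 = 4, Gizmo = 1*2 = 2.
Iteration 2: components of {Bearing,Clip,Gizmo} -> Motor = 4*5 = 20, Widget = 2*2 = 4.
Iteration 3: components of {Motor,Widget} -> Bolt = 20*2 = 40, Panel = 20*5 = 100, Shaft = 4*1 = 4.
Iteration 4: components of {Bolt,Panel,Shaft} -> Gear = 100*1 = 100.
Iteration 5: no further components; recursion stops.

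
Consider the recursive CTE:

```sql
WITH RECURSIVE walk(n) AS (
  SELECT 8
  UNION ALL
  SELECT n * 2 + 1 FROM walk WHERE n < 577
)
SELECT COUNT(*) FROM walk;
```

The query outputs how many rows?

Base: n=8.
Iteration 1: 8 < 577 holds -> n = 8 * 2 + 1 = 17.
Iteration 2: 17 < 577 holds -> n = 17 * 2 + 1 = 35.
Iteration 3: 35 < 577 holds -> n = 35 * 2 + 1 = 71.
Iteration 4: 71 < 577 holds -> n = 71 * 2 + 1 = 143.
Iteration 5: 143 < 577 holds -> n = 143 * 2 + 1 = 287.
Iteration 6: 287 < 577 holds -> n = 287 * 2 + 1 = 575.
Iteration 7: 575 < 577 holds -> n = 575 * 2 + 1 = 1151.
Iteration 8: 1151 < 577 fails; recursion stops.
Total rows emitted: 8.

8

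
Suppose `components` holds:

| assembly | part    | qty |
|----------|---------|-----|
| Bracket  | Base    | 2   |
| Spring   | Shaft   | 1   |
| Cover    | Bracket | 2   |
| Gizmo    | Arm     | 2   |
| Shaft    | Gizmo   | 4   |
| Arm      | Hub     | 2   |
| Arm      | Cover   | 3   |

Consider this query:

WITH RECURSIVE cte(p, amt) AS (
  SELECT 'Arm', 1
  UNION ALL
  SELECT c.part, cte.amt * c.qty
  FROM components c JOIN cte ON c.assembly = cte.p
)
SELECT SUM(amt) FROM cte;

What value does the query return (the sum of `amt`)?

Base: (Arm, amt=1).
Iteration 1: components of {Arm} -> Cover = 1*3 = 3, Hub = 1*2 = 2.
Iteration 2: components of {Cover,Hub} -> Bracket = 3*2 = 6.
Iteration 3: components of {Bracket} -> Base = 6*2 = 12.
Iteration 4: no further components; recursion stops.
SUM(amt) = 1 + 3 + 2 + 6 + 12 = 24.

24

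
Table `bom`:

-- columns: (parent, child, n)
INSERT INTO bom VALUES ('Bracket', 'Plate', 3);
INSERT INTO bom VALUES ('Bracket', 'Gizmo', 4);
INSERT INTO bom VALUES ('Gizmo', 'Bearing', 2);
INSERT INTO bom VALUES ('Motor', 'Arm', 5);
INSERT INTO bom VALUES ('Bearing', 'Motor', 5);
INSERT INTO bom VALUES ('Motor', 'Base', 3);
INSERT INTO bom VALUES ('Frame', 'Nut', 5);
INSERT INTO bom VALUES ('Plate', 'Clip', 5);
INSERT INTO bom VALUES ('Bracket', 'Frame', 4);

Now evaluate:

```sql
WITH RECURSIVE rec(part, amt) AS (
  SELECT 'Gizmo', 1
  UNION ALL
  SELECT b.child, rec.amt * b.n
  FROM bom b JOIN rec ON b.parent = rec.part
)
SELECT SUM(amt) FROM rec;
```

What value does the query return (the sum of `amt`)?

Base: (Gizmo, amt=1).
Iteration 1: components of {Gizmo} -> Bearing = 1*2 = 2.
Iteration 2: components of {Bearing} -> Motor = 2*5 = 10.
Iteration 3: components of {Motor} -> Arm = 10*5 = 50, Base = 10*3 = 30.
Iteration 4: no further components; recursion stops.
SUM(amt) = 1 + 2 + 10 + 50 + 30 = 93.

93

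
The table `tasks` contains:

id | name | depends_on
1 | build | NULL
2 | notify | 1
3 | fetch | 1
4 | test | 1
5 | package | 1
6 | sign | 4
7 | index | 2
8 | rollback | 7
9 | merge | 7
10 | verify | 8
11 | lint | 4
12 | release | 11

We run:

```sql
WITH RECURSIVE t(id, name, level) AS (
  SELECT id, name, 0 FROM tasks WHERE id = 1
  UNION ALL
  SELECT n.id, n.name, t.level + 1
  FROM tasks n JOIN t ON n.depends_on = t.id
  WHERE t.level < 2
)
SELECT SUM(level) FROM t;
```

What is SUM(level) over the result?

Base: id=1 (build) at level 0.
Iteration 1: rows with depends_on in {1} -> notify (id 2, level 1), fetch (id 3, level 1), test (id 4, level 1), package (id 5, level 1).
Iteration 2: rows with depends_on in {2,3,4,5} -> sign (id 6, level 2), index (id 7, level 2), lint (id 11, level 2).
Iteration 3: level < 2 fails for all current rows; recursion stops.
SUM(level) = 0 + 1 + 1 + 1 + 1 + 2 + 2 + 2 = 10.

10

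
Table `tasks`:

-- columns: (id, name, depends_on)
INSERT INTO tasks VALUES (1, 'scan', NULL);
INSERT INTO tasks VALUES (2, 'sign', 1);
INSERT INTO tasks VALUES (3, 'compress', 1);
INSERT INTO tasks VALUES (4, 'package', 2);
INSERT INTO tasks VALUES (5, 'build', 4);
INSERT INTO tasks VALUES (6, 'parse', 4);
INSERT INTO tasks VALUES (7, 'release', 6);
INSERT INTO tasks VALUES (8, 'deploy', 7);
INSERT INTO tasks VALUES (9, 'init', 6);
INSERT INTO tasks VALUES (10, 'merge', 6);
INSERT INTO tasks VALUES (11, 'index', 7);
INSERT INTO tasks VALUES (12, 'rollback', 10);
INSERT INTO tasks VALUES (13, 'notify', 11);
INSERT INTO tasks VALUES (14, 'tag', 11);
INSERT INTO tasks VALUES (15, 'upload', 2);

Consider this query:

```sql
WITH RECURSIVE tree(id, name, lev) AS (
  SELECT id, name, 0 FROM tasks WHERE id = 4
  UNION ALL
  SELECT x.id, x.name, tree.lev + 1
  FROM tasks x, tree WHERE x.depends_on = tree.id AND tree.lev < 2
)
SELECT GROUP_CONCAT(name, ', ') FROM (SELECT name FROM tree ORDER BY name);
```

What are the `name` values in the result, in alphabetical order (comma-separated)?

Base: id=4 (package) at lev 0.
Iteration 1: rows with depends_on in {4} -> build (id 5, lev 1), parse (id 6, lev 1).
Iteration 2: rows with depends_on in {5,6} -> release (id 7, lev 2), init (id 9, lev 2), merge (id 10, lev 2).
Iteration 3: lev < 2 fails for all current rows; recursion stops.

build, init, merge, package, parse, release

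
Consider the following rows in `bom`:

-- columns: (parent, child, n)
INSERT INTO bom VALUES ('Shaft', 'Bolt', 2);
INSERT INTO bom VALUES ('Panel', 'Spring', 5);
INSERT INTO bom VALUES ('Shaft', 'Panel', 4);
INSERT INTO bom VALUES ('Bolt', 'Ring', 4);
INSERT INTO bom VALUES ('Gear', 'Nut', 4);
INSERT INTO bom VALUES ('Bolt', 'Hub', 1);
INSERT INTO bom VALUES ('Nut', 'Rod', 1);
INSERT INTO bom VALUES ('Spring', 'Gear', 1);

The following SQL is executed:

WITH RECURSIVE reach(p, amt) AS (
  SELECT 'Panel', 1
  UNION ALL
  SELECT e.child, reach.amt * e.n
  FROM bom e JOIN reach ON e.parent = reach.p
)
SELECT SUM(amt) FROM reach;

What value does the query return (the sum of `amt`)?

Base: (Panel, amt=1).
Iteration 1: components of {Panel} -> Spring = 1*5 = 5.
Iteration 2: components of {Spring} -> Gear = 5*1 = 5.
Iteration 3: components of {Gear} -> Nut = 5*4 = 20.
Iteration 4: components of {Nut} -> Rod = 20*1 = 20.
Iteration 5: no further components; recursion stops.
SUM(amt) = 1 + 5 + 5 + 20 + 20 = 51.

51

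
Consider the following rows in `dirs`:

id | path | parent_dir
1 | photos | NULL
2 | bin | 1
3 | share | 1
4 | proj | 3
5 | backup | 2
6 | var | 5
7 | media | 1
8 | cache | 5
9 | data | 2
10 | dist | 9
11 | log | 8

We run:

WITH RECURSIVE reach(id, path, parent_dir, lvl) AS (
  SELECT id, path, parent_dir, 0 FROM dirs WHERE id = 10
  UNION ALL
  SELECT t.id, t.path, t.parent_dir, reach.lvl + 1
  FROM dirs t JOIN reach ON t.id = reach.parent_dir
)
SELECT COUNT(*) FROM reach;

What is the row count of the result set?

4

Base: id=10 (dist), parent_dir=9, lvl 0.
Iteration 1: join on id=9 -> data (id 9, parent_dir=2, lvl 1).
Iteration 2: join on id=2 -> bin (id 2, parent_dir=1, lvl 2).
Iteration 3: join on id=1 -> photos (id 1, parent_dir=NULL, lvl 3).
Iteration 4: parent_dir is NULL; no match; recursion stops.
Total rows emitted: 4.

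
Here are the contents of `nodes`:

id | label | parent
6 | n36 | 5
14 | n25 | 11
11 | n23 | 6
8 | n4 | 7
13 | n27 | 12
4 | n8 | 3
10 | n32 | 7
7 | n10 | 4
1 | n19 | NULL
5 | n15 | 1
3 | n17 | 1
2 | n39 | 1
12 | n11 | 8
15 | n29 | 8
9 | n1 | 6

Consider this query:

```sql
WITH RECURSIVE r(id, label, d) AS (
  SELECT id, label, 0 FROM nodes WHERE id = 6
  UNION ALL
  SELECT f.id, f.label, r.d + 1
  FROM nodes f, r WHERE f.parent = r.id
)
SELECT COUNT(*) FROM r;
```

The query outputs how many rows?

4

Base: id=6 (n36) at d 0.
Iteration 1: rows with parent in {6} -> n1 (id 9, d 1), n23 (id 11, d 1).
Iteration 2: rows with parent in {9,11} -> n25 (id 14, d 2).
Iteration 3: no rows with parent in {14}; recursion stops.
Total rows emitted: 4.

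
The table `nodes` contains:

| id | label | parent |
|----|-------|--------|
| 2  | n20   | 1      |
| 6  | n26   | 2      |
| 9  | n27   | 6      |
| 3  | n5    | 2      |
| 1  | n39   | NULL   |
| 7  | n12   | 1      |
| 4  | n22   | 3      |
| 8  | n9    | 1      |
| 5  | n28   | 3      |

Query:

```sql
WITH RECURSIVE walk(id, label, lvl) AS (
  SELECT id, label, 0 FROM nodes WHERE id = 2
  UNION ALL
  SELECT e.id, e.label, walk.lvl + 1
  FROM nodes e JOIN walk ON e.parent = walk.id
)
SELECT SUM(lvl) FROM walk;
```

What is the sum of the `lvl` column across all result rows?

8

Base: id=2 (n20) at lvl 0.
Iteration 1: rows with parent in {2} -> n5 (id 3, lvl 1), n26 (id 6, lvl 1).
Iteration 2: rows with parent in {3,6} -> n22 (id 4, lvl 2), n28 (id 5, lvl 2), n27 (id 9, lvl 2).
Iteration 3: no rows with parent in {4,5,9}; recursion stops.
SUM(lvl) = 0 + 1 + 1 + 2 + 2 + 2 = 8.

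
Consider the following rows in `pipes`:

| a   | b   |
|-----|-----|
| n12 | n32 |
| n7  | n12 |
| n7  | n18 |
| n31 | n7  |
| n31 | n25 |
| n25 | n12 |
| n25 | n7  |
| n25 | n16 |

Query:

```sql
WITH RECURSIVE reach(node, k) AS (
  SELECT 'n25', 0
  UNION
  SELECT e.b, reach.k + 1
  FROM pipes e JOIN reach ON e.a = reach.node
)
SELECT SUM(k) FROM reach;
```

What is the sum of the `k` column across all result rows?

12

Base: (n25, k=0).
Iteration 1: edges from {n25} -> (n12, k=1), (n16, k=1), (n7, k=1).
Iteration 2: edges from {n12,n16,n7} -> (n12, k=2), (n18, k=2), (n32, k=2).
Iteration 3: edges from {n12,n18,n32} -> (n32, k=3).
Iteration 4: no outgoing edges from {n32}; recursion stops.
SUM(k) = 0 + 1 + 1 + 1 + 2 + 2 + 2 + 3 = 12.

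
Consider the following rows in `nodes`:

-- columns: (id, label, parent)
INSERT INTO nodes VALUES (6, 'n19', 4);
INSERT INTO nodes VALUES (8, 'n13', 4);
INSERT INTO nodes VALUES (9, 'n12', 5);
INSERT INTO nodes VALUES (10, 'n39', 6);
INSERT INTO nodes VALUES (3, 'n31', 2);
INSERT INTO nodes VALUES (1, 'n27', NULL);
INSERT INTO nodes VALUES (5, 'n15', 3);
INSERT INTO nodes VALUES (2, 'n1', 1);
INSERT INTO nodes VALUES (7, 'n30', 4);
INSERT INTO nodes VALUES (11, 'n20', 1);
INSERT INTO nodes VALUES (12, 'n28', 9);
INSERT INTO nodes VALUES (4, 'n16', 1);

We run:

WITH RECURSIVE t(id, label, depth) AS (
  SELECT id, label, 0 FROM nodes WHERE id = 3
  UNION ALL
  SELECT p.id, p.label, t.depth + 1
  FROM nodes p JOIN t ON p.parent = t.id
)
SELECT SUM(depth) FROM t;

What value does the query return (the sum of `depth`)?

6

Base: id=3 (n31) at depth 0.
Iteration 1: rows with parent in {3} -> n15 (id 5, depth 1).
Iteration 2: rows with parent in {5} -> n12 (id 9, depth 2).
Iteration 3: rows with parent in {9} -> n28 (id 12, depth 3).
Iteration 4: no rows with parent in {12}; recursion stops.
SUM(depth) = 0 + 1 + 2 + 3 = 6.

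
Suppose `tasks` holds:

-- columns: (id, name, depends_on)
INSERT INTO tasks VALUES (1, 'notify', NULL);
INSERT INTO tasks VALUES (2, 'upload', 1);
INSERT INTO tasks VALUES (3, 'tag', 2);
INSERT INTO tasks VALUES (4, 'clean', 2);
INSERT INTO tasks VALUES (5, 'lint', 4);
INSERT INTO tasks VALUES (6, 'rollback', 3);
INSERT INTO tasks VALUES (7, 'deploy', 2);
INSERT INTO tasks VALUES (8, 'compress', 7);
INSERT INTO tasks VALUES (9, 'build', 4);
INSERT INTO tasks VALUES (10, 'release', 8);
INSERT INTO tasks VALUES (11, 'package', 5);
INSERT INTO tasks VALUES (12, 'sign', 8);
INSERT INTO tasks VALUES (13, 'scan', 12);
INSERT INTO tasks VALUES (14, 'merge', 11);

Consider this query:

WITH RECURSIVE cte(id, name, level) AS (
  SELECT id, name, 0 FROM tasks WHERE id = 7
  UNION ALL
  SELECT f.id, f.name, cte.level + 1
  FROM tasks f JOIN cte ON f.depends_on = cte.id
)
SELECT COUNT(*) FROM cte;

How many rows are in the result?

5

Base: id=7 (deploy) at level 0.
Iteration 1: rows with depends_on in {7} -> compress (id 8, level 1).
Iteration 2: rows with depends_on in {8} -> release (id 10, level 2), sign (id 12, level 2).
Iteration 3: rows with depends_on in {10,12} -> scan (id 13, level 3).
Iteration 4: no rows with depends_on in {13}; recursion stops.
Total rows emitted: 5.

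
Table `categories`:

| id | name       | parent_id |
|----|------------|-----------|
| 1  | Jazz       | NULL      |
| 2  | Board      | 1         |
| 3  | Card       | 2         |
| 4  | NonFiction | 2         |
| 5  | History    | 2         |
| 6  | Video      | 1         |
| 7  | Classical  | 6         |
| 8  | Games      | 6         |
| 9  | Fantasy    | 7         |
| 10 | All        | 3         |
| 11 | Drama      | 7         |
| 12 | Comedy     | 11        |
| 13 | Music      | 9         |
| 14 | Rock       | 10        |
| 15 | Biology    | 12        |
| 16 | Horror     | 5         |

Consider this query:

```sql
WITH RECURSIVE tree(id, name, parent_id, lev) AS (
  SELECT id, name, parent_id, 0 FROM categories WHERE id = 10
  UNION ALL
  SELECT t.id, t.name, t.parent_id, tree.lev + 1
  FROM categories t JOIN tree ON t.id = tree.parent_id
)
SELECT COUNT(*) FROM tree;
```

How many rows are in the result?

4

Base: id=10 (All), parent_id=3, lev 0.
Iteration 1: join on id=3 -> Card (id 3, parent_id=2, lev 1).
Iteration 2: join on id=2 -> Board (id 2, parent_id=1, lev 2).
Iteration 3: join on id=1 -> Jazz (id 1, parent_id=NULL, lev 3).
Iteration 4: parent_id is NULL; no match; recursion stops.
Total rows emitted: 4.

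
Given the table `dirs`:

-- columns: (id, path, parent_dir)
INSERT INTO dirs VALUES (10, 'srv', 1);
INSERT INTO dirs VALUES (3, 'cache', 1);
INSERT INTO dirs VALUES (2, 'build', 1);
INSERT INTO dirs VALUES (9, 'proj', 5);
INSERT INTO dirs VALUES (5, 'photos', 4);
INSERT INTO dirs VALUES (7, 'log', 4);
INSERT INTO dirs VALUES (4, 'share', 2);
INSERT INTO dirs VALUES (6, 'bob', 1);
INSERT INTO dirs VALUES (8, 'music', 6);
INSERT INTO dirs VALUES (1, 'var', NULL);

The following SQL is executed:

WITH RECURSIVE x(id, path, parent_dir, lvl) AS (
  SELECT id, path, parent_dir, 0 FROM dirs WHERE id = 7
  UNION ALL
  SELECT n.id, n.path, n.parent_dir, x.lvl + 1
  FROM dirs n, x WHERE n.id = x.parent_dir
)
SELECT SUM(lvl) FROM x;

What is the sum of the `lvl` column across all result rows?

6

Base: id=7 (log), parent_dir=4, lvl 0.
Iteration 1: join on id=4 -> share (id 4, parent_dir=2, lvl 1).
Iteration 2: join on id=2 -> build (id 2, parent_dir=1, lvl 2).
Iteration 3: join on id=1 -> var (id 1, parent_dir=NULL, lvl 3).
Iteration 4: parent_dir is NULL; no match; recursion stops.
SUM(lvl) = 0 + 1 + 2 + 3 = 6.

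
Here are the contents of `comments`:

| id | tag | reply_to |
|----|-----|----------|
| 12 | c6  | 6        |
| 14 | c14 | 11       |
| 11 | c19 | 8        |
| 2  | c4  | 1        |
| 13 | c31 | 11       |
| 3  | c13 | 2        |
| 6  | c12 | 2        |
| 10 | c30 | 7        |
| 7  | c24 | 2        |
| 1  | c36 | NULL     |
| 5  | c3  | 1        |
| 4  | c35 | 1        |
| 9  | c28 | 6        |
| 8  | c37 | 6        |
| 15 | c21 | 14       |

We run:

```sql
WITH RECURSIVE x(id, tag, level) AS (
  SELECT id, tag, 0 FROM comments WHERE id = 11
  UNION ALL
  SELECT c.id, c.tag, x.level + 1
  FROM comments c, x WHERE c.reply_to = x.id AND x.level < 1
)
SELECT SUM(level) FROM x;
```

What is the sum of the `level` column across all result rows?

2

Base: id=11 (c19) at level 0.
Iteration 1: rows with reply_to in {11} -> c31 (id 13, level 1), c14 (id 14, level 1).
Iteration 2: level < 1 fails for all current rows; recursion stops.
SUM(level) = 0 + 1 + 1 = 2.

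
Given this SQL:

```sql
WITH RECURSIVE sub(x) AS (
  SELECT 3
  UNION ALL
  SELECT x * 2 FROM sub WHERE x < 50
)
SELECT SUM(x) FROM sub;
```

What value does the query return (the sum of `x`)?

189

Base: x=3.
Iteration 1: 3 < 50 holds -> x = 3 * 2 = 6.
Iteration 2: 6 < 50 holds -> x = 6 * 2 = 12.
Iteration 3: 12 < 50 holds -> x = 12 * 2 = 24.
Iteration 4: 24 < 50 holds -> x = 24 * 2 = 48.
Iteration 5: 48 < 50 holds -> x = 48 * 2 = 96.
Iteration 6: 96 < 50 fails; recursion stops.
SUM(x) = 3 + 6 + 12 + 24 + 48 + 96 = 189.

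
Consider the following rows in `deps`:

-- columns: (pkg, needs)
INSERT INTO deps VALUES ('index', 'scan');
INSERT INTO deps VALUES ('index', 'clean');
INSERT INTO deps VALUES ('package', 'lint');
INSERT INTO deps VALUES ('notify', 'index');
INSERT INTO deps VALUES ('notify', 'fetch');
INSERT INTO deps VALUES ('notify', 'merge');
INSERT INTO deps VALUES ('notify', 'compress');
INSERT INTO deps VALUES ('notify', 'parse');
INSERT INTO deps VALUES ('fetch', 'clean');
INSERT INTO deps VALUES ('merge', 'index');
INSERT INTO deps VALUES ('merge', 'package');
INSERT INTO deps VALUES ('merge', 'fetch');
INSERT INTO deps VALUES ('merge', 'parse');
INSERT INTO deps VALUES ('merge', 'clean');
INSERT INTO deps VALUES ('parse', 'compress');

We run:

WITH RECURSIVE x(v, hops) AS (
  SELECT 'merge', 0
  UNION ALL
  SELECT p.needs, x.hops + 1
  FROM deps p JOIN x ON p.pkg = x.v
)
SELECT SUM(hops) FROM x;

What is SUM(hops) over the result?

Base: (merge, hops=0).
Iteration 1: edges from {merge} -> (clean, hops=1), (fetch, hops=1), (index, hops=1), (package, hops=1), (parse, hops=1).
Iteration 2: edges from {clean,fetch,index,package,parse} -> (clean, hops=2) x2, (compress, hops=2), (lint, hops=2), (scan, hops=2). [UNION ALL keeps all 5 new rows, including repeats]
Iteration 3: no outgoing edges from {clean,compress,lint,scan}; recursion stops.
SUM(hops) = 0 + 1 + 1 + 1 + 1 + 1 + 2 + 2 + 2 + 2 + 2 = 15.

15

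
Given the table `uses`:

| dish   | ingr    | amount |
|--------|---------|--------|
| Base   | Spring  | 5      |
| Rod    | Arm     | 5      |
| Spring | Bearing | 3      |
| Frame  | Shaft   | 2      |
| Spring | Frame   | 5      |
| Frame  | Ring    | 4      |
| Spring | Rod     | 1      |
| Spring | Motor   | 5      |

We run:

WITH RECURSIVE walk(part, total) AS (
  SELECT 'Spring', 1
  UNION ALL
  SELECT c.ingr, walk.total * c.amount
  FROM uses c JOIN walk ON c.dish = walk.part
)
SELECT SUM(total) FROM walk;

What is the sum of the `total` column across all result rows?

50

Base: (Spring, total=1).
Iteration 1: components of {Spring} -> Bearing = 1*3 = 3, Frame = 1*5 = 5, Motor = 1*5 = 5, Rod = 1*1 = 1.
Iteration 2: components of {Bearing,Frame,Motor,Rod} -> Arm = 1*5 = 5, Ring = 5*4 = 20, Shaft = 5*2 = 10.
Iteration 3: no further components; recursion stops.
SUM(total) = 1 + 3 + 1 + 5 + 5 + 5 + 20 + 10 = 50.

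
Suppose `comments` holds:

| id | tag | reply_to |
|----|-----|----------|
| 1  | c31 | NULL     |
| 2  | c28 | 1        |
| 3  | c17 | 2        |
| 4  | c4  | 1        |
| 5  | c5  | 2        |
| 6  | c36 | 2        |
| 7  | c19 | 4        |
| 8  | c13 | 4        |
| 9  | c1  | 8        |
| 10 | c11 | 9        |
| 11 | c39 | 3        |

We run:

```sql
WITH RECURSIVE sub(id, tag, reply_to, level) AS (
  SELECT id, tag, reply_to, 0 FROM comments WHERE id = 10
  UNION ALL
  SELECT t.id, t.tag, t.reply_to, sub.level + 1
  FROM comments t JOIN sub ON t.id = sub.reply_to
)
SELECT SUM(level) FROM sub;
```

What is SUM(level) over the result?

Base: id=10 (c11), reply_to=9, level 0.
Iteration 1: join on id=9 -> c1 (id 9, reply_to=8, level 1).
Iteration 2: join on id=8 -> c13 (id 8, reply_to=4, level 2).
Iteration 3: join on id=4 -> c4 (id 4, reply_to=1, level 3).
Iteration 4: join on id=1 -> c31 (id 1, reply_to=NULL, level 4).
Iteration 5: reply_to is NULL; no match; recursion stops.
SUM(level) = 0 + 1 + 2 + 3 + 4 = 10.

10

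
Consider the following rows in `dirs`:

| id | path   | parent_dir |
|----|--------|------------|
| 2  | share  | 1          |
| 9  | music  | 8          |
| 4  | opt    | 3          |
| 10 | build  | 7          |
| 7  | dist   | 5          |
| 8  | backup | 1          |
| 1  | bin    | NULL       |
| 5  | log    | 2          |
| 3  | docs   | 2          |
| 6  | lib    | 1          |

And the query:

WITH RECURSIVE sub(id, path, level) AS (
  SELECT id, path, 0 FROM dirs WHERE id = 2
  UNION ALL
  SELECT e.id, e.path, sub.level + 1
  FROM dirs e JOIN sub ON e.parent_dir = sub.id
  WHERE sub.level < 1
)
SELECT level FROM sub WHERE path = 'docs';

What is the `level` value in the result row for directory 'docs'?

1

Base: id=2 (share) at level 0.
Iteration 1: rows with parent_dir in {2} -> docs (id 3, level 1), log (id 5, level 1).
Iteration 2: level < 1 fails for all current rows; recursion stops.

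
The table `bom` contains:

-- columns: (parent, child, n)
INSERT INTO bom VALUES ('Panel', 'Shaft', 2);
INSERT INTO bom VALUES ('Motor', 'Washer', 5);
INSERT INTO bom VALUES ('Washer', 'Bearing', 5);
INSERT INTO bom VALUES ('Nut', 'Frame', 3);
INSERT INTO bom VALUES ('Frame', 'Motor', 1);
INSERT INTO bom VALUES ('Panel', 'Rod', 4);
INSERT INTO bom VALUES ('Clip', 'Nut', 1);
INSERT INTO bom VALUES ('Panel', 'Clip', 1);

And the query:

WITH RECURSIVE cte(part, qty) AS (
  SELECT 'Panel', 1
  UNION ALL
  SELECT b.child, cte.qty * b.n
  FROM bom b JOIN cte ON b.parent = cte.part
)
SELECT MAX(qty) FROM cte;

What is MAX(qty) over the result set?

75

Base: (Panel, qty=1).
Iteration 1: components of {Panel} -> Clip = 1*1 = 1, Rod = 1*4 = 4, Shaft = 1*2 = 2.
Iteration 2: components of {Clip,Rod,Shaft} -> Nut = 1*1 = 1.
Iteration 3: components of {Nut} -> Frame = 1*3 = 3.
Iteration 4: components of {Frame} -> Motor = 3*1 = 3.
Iteration 5: components of {Motor} -> Washer = 3*5 = 15.
Iteration 6: components of {Washer} -> Bearing = 15*5 = 75.
Iteration 7: no further components; recursion stops.
qty values: 1, 1, 4, 2, 1, 3, 3, 15, 75; the maximum is 75.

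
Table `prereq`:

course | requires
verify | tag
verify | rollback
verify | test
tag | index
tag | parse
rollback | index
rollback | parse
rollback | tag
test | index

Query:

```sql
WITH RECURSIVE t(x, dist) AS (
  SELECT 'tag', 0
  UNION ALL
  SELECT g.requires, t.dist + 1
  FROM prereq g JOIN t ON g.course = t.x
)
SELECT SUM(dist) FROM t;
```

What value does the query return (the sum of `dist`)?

Base: (tag, dist=0).
Iteration 1: edges from {tag} -> (index, dist=1), (parse, dist=1).
Iteration 2: no outgoing edges from {index,parse}; recursion stops.
SUM(dist) = 0 + 1 + 1 = 2.

2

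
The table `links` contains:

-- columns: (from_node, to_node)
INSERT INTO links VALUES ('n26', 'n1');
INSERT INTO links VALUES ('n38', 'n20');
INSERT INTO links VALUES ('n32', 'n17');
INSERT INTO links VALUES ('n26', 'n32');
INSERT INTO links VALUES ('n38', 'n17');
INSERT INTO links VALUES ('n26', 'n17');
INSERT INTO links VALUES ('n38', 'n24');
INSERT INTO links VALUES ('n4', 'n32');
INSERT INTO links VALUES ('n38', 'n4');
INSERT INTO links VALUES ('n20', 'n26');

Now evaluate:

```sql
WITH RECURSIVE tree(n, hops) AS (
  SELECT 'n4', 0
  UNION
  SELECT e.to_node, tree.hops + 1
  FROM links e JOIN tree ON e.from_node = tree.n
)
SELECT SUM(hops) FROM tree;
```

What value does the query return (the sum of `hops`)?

3

Base: (n4, hops=0).
Iteration 1: edges from {n4} -> (n32, hops=1).
Iteration 2: edges from {n32} -> (n17, hops=2).
Iteration 3: no outgoing edges from {n17}; recursion stops.
SUM(hops) = 0 + 1 + 2 = 3.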